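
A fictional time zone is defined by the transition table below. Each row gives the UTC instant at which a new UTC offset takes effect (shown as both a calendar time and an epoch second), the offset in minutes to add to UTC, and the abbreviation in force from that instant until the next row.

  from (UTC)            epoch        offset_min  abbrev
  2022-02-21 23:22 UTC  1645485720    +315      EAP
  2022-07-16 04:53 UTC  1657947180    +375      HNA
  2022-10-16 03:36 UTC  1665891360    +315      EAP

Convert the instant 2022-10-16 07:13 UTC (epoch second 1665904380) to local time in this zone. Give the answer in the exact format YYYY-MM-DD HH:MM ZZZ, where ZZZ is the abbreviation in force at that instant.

Query: 2022-10-16 07:13 UTC
Rule 3/3 (EAP, +05:15): 2022-10-16 03:36 UTC ≤ query < +∞
7·60 + 13 + 315 = 748 min
748 = 0·1440 + 748; 748 = 12·60 + 28 → 12:28, same day
→ 2022-10-16 12:28 EAP

2022-10-16 12:28 EAP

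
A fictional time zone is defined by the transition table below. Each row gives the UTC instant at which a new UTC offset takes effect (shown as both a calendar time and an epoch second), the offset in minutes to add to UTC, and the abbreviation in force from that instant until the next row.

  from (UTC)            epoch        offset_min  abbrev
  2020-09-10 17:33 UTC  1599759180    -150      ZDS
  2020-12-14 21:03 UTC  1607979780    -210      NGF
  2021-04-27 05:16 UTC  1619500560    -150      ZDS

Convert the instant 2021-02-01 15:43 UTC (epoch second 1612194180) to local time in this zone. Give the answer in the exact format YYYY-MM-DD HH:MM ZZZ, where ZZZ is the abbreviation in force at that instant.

Query: 2021-02-01 15:43 UTC
Rule 2/3 (NGF, -03:30): 2020-12-14 21:03 UTC ≤ query < 2021-04-27 05:16 UTC
15·60 + 43 - 210 = 733 min
733 = 0·1440 + 733; 733 = 12·60 + 13 → 12:13, same day
→ 2021-02-01 12:13 NGF

2021-02-01 12:13 NGF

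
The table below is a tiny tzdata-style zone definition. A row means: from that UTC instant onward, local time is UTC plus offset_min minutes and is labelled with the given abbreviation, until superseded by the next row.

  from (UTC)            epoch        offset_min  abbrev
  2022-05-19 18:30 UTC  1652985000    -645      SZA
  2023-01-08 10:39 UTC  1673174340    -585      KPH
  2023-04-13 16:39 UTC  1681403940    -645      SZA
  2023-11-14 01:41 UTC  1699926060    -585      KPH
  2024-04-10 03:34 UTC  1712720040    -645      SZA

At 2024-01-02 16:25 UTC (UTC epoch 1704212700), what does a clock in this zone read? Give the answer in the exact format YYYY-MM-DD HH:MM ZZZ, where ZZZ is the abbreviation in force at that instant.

2024-01-02 06:40 KPH

Query: 2024-01-02 16:25 UTC
Rule 4/5 (KPH, -09:45): 2023-11-14 01:41 UTC ≤ query < 2024-04-10 03:34 UTC
16·60 + 25 - 585 = 400 min
400 = 0·1440 + 400; 400 = 6·60 + 40 → 06:40, same day
→ 2024-01-02 06:40 KPH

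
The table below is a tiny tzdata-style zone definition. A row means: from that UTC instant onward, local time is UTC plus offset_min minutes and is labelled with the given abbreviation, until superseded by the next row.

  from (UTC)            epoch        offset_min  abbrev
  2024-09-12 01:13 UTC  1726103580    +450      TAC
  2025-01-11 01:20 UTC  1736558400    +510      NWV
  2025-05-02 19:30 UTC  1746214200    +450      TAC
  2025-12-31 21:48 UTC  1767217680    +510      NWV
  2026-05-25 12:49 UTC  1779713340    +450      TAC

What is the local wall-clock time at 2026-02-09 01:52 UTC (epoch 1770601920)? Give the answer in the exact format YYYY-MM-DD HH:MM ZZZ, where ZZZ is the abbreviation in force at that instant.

2026-02-09 10:22 NWV

Query: 2026-02-09 01:52 UTC
Rule 4/5 (NWV, +08:30): 2025-12-31 21:48 UTC ≤ query < 2026-05-25 12:49 UTC
1·60 + 52 + 510 = 622 min
622 = 0·1440 + 622; 622 = 10·60 + 22 → 10:22, same day
→ 2026-02-09 10:22 NWV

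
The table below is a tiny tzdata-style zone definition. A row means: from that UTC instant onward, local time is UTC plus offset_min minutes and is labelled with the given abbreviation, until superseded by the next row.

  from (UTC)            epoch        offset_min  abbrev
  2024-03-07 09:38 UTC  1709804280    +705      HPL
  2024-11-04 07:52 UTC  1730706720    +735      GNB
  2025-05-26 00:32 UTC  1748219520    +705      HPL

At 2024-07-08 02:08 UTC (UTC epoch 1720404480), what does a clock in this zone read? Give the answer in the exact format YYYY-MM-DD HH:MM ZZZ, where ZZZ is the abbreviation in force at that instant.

Query: 2024-07-08 02:08 UTC
Rule 1/3 (HPL, +11:45): 2024-03-07 09:38 UTC ≤ query < 2024-11-04 07:52 UTC
2·60 + 8 + 705 = 833 min
833 = 0·1440 + 833; 833 = 13·60 + 53 → 13:53, same day
→ 2024-07-08 13:53 HPL

2024-07-08 13:53 HPL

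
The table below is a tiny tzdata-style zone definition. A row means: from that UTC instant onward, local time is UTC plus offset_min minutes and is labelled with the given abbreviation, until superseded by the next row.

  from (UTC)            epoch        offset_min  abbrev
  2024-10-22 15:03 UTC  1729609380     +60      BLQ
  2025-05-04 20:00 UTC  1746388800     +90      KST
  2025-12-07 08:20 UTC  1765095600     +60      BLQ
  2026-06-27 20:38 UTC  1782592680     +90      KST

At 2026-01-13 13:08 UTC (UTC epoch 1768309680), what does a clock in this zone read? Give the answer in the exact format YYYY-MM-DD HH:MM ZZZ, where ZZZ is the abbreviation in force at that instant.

2026-01-13 14:08 BLQ

Query: 2026-01-13 13:08 UTC
Rule 3/4 (BLQ, +01:00): 2025-12-07 08:20 UTC ≤ query < 2026-06-27 20:38 UTC
13·60 + 8 + 60 = 848 min
848 = 0·1440 + 848; 848 = 14·60 + 8 → 14:08, same day
→ 2026-01-13 14:08 BLQ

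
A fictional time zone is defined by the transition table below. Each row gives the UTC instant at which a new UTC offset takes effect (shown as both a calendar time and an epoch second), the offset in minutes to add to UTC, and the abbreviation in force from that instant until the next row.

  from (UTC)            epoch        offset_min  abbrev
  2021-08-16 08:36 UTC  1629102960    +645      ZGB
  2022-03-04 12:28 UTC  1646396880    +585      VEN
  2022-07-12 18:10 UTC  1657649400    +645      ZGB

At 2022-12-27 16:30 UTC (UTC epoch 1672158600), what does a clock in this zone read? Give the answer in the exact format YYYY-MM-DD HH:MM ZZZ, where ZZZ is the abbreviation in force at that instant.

Query: 2022-12-27 16:30 UTC
Rule 3/3 (ZGB, +10:45): 2022-07-12 18:10 UTC ≤ query < +∞
16·60 + 30 + 645 = 1635 min
1635 = 1·1440 + 195; 195 = 3·60 + 15 → 03:15, 2022-12-27 + 1 day = 2022-12-28
→ 2022-12-28 03:15 ZGB

2022-12-28 03:15 ZGB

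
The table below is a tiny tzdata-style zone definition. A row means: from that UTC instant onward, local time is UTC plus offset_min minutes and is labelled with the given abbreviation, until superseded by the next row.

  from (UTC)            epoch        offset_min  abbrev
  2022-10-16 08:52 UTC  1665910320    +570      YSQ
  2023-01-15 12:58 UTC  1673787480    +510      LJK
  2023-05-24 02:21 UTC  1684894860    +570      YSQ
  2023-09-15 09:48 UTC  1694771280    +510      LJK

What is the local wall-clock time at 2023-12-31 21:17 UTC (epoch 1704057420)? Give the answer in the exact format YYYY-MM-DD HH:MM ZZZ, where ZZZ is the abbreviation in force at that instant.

2024-01-01 05:47 LJK

Query: 2023-12-31 21:17 UTC
Rule 4/4 (LJK, +08:30): 2023-09-15 09:48 UTC ≤ query < +∞
21·60 + 17 + 510 = 1787 min
1787 = 1·1440 + 347; 347 = 5·60 + 47 → 05:47, 2023-12-31 + 1 day = 2024-01-01
→ 2024-01-01 05:47 LJK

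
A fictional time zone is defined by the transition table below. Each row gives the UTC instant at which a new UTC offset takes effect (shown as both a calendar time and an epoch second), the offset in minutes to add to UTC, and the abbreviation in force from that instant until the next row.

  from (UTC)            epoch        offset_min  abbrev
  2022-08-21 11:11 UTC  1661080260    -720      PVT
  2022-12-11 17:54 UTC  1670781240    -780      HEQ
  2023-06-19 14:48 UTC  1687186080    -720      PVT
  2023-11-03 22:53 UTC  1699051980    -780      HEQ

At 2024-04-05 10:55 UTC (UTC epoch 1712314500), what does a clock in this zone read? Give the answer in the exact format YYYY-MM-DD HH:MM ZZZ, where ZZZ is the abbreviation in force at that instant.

Query: 2024-04-05 10:55 UTC
Rule 4/4 (HEQ, -13:00): 2023-11-03 22:53 UTC ≤ query < +∞
10·60 + 55 - 780 = -125 min
-125 = -1·1440 + 1315; 1315 = 21·60 + 55 → 21:55, 2024-04-05 - 1 day = 2024-04-04
→ 2024-04-04 21:55 HEQ

2024-04-04 21:55 HEQ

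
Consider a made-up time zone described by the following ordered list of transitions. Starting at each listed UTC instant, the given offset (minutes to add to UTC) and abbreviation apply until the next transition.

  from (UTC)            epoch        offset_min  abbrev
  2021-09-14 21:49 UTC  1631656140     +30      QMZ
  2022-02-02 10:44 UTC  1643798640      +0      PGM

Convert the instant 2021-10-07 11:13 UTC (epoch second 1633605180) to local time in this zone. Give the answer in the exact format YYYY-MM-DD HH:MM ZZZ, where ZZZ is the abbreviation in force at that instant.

Query: 2021-10-07 11:13 UTC
Rule 1/2 (QMZ, +00:30): 2021-09-14 21:49 UTC ≤ query < 2022-02-02 10:44 UTC
11·60 + 13 + 30 = 703 min
703 = 0·1440 + 703; 703 = 11·60 + 43 → 11:43, same day
→ 2021-10-07 11:43 QMZ

2021-10-07 11:43 QMZ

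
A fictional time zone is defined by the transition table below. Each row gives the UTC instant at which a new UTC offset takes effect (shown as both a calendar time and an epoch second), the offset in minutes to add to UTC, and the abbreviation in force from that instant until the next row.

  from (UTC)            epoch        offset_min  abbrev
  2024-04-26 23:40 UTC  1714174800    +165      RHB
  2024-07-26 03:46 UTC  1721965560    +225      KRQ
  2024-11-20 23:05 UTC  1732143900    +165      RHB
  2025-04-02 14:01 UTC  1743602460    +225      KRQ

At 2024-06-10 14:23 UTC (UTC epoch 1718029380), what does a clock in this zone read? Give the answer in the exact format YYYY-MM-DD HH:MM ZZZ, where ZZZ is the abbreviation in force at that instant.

Query: 2024-06-10 14:23 UTC
Rule 1/4 (RHB, +02:45): 2024-04-26 23:40 UTC ≤ query < 2024-07-26 03:46 UTC
14·60 + 23 + 165 = 1028 min
1028 = 0·1440 + 1028; 1028 = 17·60 + 8 → 17:08, same day
→ 2024-06-10 17:08 RHB

2024-06-10 17:08 RHB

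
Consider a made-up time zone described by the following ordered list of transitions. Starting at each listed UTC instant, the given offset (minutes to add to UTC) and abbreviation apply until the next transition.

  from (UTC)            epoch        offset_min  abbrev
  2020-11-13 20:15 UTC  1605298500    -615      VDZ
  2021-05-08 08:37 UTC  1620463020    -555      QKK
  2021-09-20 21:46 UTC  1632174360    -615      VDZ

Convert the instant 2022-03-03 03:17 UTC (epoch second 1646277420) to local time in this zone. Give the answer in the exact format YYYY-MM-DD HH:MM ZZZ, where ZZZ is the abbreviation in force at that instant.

Query: 2022-03-03 03:17 UTC
Rule 3/3 (VDZ, -10:15): 2021-09-20 21:46 UTC ≤ query < +∞
3·60 + 17 - 615 = -418 min
-418 = -1·1440 + 1022; 1022 = 17·60 + 2 → 17:02, 2022-03-03 - 1 day = 2022-03-02
→ 2022-03-02 17:02 VDZ

2022-03-02 17:02 VDZ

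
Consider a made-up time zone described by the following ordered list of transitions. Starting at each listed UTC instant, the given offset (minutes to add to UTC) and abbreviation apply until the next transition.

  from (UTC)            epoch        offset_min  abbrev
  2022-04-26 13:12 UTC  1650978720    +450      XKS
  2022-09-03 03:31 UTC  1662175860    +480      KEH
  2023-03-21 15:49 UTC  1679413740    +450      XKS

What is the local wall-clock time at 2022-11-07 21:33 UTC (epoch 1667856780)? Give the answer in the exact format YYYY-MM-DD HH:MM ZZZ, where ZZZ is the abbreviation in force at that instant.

2022-11-08 05:33 KEH

Query: 2022-11-07 21:33 UTC
Rule 2/3 (KEH, +08:00): 2022-09-03 03:31 UTC ≤ query < 2023-03-21 15:49 UTC
21·60 + 33 + 480 = 1773 min
1773 = 1·1440 + 333; 333 = 5·60 + 33 → 05:33, 2022-11-07 + 1 day = 2022-11-08
→ 2022-11-08 05:33 KEH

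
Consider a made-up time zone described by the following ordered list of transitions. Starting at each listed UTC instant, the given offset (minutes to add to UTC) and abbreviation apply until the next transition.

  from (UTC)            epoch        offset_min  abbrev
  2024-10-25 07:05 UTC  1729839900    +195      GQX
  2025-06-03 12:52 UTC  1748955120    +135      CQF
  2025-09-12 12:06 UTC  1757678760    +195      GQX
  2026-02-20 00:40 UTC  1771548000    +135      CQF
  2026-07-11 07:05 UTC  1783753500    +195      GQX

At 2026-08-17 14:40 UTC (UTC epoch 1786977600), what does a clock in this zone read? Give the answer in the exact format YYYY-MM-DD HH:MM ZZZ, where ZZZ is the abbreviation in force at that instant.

Query: 2026-08-17 14:40 UTC
Rule 5/5 (GQX, +03:15): 2026-07-11 07:05 UTC ≤ query < +∞
14·60 + 40 + 195 = 1075 min
1075 = 0·1440 + 1075; 1075 = 17·60 + 55 → 17:55, same day
→ 2026-08-17 17:55 GQX

2026-08-17 17:55 GQX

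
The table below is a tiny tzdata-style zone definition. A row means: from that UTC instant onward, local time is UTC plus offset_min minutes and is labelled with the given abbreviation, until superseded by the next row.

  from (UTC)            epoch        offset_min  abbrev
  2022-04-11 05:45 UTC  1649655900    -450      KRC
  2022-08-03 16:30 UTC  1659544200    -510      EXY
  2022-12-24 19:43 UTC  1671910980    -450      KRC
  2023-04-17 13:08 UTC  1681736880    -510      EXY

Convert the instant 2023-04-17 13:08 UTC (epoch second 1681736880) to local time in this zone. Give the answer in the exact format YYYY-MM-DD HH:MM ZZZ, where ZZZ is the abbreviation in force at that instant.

2023-04-17 04:38 EXY

Query: 2023-04-17 13:08 UTC
Rule 4/4 (EXY, -08:30): 2023-04-17 13:08 UTC ≤ query < +∞
13·60 + 8 - 510 = 278 min
278 = 0·1440 + 278; 278 = 4·60 + 38 → 04:38, same day
→ 2023-04-17 04:38 EXY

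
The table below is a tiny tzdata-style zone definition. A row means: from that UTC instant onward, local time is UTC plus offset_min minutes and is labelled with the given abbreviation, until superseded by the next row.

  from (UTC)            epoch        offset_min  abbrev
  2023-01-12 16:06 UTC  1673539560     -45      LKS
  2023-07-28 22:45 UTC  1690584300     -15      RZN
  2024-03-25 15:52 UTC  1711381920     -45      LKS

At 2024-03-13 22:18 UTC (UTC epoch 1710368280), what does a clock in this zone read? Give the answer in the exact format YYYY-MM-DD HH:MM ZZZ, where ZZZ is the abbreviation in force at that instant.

Query: 2024-03-13 22:18 UTC
Rule 2/3 (RZN, -00:15): 2023-07-28 22:45 UTC ≤ query < 2024-03-25 15:52 UTC
22·60 + 18 - 15 = 1323 min
1323 = 0·1440 + 1323; 1323 = 22·60 + 3 → 22:03, same day
→ 2024-03-13 22:03 RZN

2024-03-13 22:03 RZN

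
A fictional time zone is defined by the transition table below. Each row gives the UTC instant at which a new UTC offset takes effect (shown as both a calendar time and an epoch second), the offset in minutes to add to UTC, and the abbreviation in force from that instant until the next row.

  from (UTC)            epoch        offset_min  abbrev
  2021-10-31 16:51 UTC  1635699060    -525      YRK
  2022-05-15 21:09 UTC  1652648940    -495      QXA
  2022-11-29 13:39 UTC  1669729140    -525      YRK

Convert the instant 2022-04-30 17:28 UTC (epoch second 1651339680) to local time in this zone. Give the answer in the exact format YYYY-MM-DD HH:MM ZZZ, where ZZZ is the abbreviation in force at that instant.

2022-04-30 08:43 YRK

Query: 2022-04-30 17:28 UTC
Rule 1/3 (YRK, -08:45): 2021-10-31 16:51 UTC ≤ query < 2022-05-15 21:09 UTC
17·60 + 28 - 525 = 523 min
523 = 0·1440 + 523; 523 = 8·60 + 43 → 08:43, same day
→ 2022-04-30 08:43 YRK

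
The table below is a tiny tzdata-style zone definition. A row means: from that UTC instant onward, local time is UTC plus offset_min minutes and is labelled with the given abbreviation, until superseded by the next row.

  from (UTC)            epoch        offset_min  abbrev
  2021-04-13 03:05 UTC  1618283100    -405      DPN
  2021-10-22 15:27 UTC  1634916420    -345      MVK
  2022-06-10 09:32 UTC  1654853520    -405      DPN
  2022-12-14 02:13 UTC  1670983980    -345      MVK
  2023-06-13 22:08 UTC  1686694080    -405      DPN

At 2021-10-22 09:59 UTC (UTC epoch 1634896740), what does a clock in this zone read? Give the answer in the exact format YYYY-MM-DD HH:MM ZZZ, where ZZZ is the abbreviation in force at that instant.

2021-10-22 03:14 DPN

Query: 2021-10-22 09:59 UTC
Rule 1/5 (DPN, -06:45): 2021-04-13 03:05 UTC ≤ query < 2021-10-22 15:27 UTC
9·60 + 59 - 405 = 194 min
194 = 0·1440 + 194; 194 = 3·60 + 14 → 03:14, same day
→ 2021-10-22 03:14 DPN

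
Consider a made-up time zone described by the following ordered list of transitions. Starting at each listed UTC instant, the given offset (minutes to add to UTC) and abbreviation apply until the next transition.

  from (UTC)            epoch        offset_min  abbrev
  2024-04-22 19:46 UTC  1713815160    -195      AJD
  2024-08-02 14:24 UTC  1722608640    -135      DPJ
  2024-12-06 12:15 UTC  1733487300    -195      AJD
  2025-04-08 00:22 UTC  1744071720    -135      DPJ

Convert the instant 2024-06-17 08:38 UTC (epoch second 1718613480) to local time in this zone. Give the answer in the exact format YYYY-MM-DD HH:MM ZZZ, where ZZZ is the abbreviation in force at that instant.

Query: 2024-06-17 08:38 UTC
Rule 1/4 (AJD, -03:15): 2024-04-22 19:46 UTC ≤ query < 2024-08-02 14:24 UTC
8·60 + 38 - 195 = 323 min
323 = 0·1440 + 323; 323 = 5·60 + 23 → 05:23, same day
→ 2024-06-17 05:23 AJD

2024-06-17 05:23 AJD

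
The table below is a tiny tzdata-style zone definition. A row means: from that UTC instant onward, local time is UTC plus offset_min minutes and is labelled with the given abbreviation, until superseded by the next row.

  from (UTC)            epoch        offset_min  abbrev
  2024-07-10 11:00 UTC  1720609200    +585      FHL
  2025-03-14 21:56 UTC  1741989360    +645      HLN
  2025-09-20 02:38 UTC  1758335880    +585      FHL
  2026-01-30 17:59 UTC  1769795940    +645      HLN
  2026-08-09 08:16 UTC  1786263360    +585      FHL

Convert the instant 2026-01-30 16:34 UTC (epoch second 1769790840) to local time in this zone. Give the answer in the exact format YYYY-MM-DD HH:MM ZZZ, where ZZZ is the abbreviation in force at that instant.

Query: 2026-01-30 16:34 UTC
Rule 3/5 (FHL, +09:45): 2025-09-20 02:38 UTC ≤ query < 2026-01-30 17:59 UTC
16·60 + 34 + 585 = 1579 min
1579 = 1·1440 + 139; 139 = 2·60 + 19 → 02:19, 2026-01-30 + 1 day = 2026-01-31
→ 2026-01-31 02:19 FHL

2026-01-31 02:19 FHL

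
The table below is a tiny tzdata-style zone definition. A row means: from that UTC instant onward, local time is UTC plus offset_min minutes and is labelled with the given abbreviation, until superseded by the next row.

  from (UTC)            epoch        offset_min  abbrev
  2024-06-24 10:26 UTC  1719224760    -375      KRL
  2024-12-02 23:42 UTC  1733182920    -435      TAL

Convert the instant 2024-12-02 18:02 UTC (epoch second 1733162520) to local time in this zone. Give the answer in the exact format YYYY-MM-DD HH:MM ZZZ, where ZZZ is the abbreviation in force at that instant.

2024-12-02 11:47 KRL

Query: 2024-12-02 18:02 UTC
Rule 1/2 (KRL, -06:15): 2024-06-24 10:26 UTC ≤ query < 2024-12-02 23:42 UTC
18·60 + 2 - 375 = 707 min
707 = 0·1440 + 707; 707 = 11·60 + 47 → 11:47, same day
→ 2024-12-02 11:47 KRL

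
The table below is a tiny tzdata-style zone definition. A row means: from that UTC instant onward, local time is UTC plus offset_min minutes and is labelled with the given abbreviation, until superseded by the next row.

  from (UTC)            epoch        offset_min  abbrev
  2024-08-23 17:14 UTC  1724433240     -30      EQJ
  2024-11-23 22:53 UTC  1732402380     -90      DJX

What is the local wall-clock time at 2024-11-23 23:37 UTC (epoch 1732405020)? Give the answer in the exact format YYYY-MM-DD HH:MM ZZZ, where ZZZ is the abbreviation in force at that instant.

2024-11-23 22:07 DJX

Query: 2024-11-23 23:37 UTC
Rule 2/2 (DJX, -01:30): 2024-11-23 22:53 UTC ≤ query < +∞
23·60 + 37 - 90 = 1327 min
1327 = 0·1440 + 1327; 1327 = 22·60 + 7 → 22:07, same day
→ 2024-11-23 22:07 DJX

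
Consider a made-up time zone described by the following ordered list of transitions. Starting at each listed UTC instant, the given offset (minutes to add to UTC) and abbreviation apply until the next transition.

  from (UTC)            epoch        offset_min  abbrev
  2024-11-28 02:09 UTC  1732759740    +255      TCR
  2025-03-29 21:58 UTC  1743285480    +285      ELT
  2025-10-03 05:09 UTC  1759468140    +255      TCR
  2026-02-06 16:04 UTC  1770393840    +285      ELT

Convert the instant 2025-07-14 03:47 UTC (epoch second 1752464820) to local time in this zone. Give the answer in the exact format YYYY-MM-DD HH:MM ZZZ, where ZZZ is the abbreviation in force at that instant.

Query: 2025-07-14 03:47 UTC
Rule 2/4 (ELT, +04:45): 2025-03-29 21:58 UTC ≤ query < 2025-10-03 05:09 UTC
3·60 + 47 + 285 = 512 min
512 = 0·1440 + 512; 512 = 8·60 + 32 → 08:32, same day
→ 2025-07-14 08:32 ELT

2025-07-14 08:32 ELT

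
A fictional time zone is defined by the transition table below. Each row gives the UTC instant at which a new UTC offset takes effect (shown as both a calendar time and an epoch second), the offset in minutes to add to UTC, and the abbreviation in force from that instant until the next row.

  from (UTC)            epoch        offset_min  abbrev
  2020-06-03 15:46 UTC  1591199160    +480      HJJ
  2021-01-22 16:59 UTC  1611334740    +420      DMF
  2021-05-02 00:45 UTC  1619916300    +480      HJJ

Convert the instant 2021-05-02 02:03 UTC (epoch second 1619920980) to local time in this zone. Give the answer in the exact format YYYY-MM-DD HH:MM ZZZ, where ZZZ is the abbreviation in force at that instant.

Query: 2021-05-02 02:03 UTC
Rule 3/3 (HJJ, +08:00): 2021-05-02 00:45 UTC ≤ query < +∞
2·60 + 3 + 480 = 603 min
603 = 0·1440 + 603; 603 = 10·60 + 3 → 10:03, same day
→ 2021-05-02 10:03 HJJ

2021-05-02 10:03 HJJ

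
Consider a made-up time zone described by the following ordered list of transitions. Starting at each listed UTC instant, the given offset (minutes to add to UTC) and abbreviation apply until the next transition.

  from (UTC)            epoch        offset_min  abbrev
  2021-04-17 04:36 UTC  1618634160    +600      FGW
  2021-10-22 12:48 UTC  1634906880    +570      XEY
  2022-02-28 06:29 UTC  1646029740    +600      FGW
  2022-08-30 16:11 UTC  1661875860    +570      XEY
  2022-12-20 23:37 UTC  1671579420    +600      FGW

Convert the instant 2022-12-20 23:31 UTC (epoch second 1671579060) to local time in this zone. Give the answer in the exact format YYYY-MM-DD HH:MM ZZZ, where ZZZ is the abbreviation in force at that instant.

Query: 2022-12-20 23:31 UTC
Rule 4/5 (XEY, +09:30): 2022-08-30 16:11 UTC ≤ query < 2022-12-20 23:37 UTC
23·60 + 31 + 570 = 1981 min
1981 = 1·1440 + 541; 541 = 9·60 + 1 → 09:01, 2022-12-20 + 1 day = 2022-12-21
→ 2022-12-21 09:01 XEY

2022-12-21 09:01 XEY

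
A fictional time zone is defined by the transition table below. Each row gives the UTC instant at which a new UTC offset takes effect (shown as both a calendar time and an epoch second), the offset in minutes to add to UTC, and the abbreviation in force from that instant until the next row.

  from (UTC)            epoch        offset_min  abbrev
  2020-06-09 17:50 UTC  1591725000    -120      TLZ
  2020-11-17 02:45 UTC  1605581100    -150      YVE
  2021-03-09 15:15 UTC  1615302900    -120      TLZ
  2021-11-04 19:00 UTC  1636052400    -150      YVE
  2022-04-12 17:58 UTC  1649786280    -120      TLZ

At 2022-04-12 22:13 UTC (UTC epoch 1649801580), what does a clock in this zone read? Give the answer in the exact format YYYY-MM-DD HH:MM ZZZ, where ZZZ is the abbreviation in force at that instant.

2022-04-12 20:13 TLZ

Query: 2022-04-12 22:13 UTC
Rule 5/5 (TLZ, -02:00): 2022-04-12 17:58 UTC ≤ query < +∞
22·60 + 13 - 120 = 1213 min
1213 = 0·1440 + 1213; 1213 = 20·60 + 13 → 20:13, same day
→ 2022-04-12 20:13 TLZ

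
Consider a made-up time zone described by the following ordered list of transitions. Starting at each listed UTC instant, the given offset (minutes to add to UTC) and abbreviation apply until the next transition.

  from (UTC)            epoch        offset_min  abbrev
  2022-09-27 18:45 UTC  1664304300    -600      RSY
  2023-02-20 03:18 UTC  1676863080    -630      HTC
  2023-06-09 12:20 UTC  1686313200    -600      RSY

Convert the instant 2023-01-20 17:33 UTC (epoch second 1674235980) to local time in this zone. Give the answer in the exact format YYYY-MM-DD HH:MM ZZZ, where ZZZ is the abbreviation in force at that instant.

2023-01-20 07:33 RSY

Query: 2023-01-20 17:33 UTC
Rule 1/3 (RSY, -10:00): 2022-09-27 18:45 UTC ≤ query < 2023-02-20 03:18 UTC
17·60 + 33 - 600 = 453 min
453 = 0·1440 + 453; 453 = 7·60 + 33 → 07:33, same day
→ 2023-01-20 07:33 RSY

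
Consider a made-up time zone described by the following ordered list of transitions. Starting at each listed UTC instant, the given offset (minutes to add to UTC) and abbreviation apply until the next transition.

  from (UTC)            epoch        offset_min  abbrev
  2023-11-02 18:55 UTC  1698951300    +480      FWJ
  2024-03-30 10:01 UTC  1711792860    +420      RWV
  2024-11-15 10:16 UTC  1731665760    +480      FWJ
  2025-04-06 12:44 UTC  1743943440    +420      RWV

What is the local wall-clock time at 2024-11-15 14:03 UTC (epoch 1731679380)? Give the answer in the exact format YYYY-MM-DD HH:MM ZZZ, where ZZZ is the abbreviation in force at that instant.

2024-11-15 22:03 FWJ

Query: 2024-11-15 14:03 UTC
Rule 3/4 (FWJ, +08:00): 2024-11-15 10:16 UTC ≤ query < 2025-04-06 12:44 UTC
14·60 + 3 + 480 = 1323 min
1323 = 0·1440 + 1323; 1323 = 22·60 + 3 → 22:03, same day
→ 2024-11-15 22:03 FWJ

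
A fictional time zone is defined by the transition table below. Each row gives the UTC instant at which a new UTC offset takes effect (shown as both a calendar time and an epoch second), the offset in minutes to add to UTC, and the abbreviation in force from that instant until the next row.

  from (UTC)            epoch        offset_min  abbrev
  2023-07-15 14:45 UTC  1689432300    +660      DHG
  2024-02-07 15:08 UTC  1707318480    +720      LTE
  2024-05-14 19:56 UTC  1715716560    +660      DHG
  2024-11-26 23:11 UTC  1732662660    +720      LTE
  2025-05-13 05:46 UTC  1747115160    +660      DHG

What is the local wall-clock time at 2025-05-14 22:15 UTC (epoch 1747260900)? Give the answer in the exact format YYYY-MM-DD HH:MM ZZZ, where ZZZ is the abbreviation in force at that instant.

Query: 2025-05-14 22:15 UTC
Rule 5/5 (DHG, +11:00): 2025-05-13 05:46 UTC ≤ query < +∞
22·60 + 15 + 660 = 1995 min
1995 = 1·1440 + 555; 555 = 9·60 + 15 → 09:15, 2025-05-14 + 1 day = 2025-05-15
→ 2025-05-15 09:15 DHG

2025-05-15 09:15 DHG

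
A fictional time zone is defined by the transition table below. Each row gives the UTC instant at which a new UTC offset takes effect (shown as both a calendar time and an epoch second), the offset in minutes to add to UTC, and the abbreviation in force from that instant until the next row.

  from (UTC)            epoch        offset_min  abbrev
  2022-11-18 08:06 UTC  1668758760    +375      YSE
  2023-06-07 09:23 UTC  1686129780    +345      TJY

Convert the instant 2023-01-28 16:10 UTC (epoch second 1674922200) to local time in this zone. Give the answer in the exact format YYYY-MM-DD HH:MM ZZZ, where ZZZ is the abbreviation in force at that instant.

2023-01-28 22:25 YSE

Query: 2023-01-28 16:10 UTC
Rule 1/2 (YSE, +06:15): 2022-11-18 08:06 UTC ≤ query < 2023-06-07 09:23 UTC
16·60 + 10 + 375 = 1345 min
1345 = 0·1440 + 1345; 1345 = 22·60 + 25 → 22:25, same day
→ 2023-01-28 22:25 YSE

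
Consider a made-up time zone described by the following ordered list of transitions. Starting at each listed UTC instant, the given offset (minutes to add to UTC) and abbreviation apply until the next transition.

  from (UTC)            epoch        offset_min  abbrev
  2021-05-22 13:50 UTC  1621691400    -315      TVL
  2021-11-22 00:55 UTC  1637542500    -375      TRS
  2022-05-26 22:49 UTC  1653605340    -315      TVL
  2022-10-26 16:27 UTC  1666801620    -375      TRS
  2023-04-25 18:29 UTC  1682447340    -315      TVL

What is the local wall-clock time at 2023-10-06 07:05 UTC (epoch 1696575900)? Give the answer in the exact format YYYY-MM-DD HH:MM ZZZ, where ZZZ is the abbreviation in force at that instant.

2023-10-06 01:50 TVL

Query: 2023-10-06 07:05 UTC
Rule 5/5 (TVL, -05:15): 2023-04-25 18:29 UTC ≤ query < +∞
7·60 + 5 - 315 = 110 min
110 = 0·1440 + 110; 110 = 1·60 + 50 → 01:50, same day
→ 2023-10-06 01:50 TVL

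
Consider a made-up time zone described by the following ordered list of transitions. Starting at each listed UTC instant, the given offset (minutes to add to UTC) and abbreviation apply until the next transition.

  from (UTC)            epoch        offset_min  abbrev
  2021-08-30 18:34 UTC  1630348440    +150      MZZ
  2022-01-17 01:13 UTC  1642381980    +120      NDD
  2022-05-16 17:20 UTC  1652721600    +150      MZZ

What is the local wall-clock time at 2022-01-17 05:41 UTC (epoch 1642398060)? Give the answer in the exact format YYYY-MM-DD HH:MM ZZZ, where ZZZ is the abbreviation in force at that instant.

Query: 2022-01-17 05:41 UTC
Rule 2/3 (NDD, +02:00): 2022-01-17 01:13 UTC ≤ query < 2022-05-16 17:20 UTC
5·60 + 41 + 120 = 461 min
461 = 0·1440 + 461; 461 = 7·60 + 41 → 07:41, same day
→ 2022-01-17 07:41 NDD

2022-01-17 07:41 NDD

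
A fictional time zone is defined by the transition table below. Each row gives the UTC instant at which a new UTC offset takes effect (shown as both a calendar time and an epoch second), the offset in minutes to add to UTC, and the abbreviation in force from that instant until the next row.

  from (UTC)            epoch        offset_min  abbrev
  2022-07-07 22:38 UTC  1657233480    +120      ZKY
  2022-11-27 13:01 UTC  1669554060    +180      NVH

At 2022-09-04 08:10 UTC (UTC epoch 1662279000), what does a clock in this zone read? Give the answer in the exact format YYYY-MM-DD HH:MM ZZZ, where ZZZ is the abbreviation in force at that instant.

2022-09-04 10:10 ZKY

Query: 2022-09-04 08:10 UTC
Rule 1/2 (ZKY, +02:00): 2022-07-07 22:38 UTC ≤ query < 2022-11-27 13:01 UTC
8·60 + 10 + 120 = 610 min
610 = 0·1440 + 610; 610 = 10·60 + 10 → 10:10, same day
→ 2022-09-04 10:10 ZKY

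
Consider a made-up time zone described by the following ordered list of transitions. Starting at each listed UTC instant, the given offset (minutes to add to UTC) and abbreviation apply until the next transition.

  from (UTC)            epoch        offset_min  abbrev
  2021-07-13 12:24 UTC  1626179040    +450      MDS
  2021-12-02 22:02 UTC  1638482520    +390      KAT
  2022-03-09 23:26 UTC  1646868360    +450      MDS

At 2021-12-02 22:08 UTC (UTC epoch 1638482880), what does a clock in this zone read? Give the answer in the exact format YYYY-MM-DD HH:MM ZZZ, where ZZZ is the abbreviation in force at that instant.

2021-12-03 04:38 KAT

Query: 2021-12-02 22:08 UTC
Rule 2/3 (KAT, +06:30): 2021-12-02 22:02 UTC ≤ query < 2022-03-09 23:26 UTC
22·60 + 8 + 390 = 1718 min
1718 = 1·1440 + 278; 278 = 4·60 + 38 → 04:38, 2021-12-02 + 1 day = 2021-12-03
→ 2021-12-03 04:38 KAT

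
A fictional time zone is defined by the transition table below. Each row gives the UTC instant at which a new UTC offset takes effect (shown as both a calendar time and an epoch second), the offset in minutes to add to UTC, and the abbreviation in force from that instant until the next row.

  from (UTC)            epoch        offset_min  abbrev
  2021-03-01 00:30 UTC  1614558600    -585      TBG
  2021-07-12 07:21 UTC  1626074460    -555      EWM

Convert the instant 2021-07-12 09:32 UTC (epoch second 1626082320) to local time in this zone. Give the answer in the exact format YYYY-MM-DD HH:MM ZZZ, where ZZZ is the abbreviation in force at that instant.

Query: 2021-07-12 09:32 UTC
Rule 2/2 (EWM, -09:15): 2021-07-12 07:21 UTC ≤ query < +∞
9·60 + 32 - 555 = 17 min
17 = 0·1440 + 17; 17 = 0·60 + 17 → 00:17, same day
→ 2021-07-12 00:17 EWM

2021-07-12 00:17 EWM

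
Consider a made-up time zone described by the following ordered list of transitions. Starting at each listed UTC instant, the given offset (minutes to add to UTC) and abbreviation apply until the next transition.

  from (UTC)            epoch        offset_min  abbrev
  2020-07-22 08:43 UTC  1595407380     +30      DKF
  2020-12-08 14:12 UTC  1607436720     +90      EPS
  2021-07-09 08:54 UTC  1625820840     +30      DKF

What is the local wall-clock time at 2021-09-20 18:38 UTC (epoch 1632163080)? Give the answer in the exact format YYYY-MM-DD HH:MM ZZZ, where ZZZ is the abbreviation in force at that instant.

Query: 2021-09-20 18:38 UTC
Rule 3/3 (DKF, +00:30): 2021-07-09 08:54 UTC ≤ query < +∞
18·60 + 38 + 30 = 1148 min
1148 = 0·1440 + 1148; 1148 = 19·60 + 8 → 19:08, same day
→ 2021-09-20 19:08 DKF

2021-09-20 19:08 DKF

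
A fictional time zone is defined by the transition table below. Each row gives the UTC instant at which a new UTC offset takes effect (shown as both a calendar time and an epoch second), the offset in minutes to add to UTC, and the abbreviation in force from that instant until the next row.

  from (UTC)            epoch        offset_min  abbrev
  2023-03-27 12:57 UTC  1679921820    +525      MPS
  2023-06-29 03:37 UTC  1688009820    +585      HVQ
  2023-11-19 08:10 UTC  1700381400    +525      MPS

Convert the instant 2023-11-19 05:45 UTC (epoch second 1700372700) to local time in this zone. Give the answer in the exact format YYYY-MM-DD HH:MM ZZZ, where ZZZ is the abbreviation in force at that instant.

2023-11-19 15:30 HVQ

Query: 2023-11-19 05:45 UTC
Rule 2/3 (HVQ, +09:45): 2023-06-29 03:37 UTC ≤ query < 2023-11-19 08:10 UTC
5·60 + 45 + 585 = 930 min
930 = 0·1440 + 930; 930 = 15·60 + 30 → 15:30, same day
→ 2023-11-19 15:30 HVQ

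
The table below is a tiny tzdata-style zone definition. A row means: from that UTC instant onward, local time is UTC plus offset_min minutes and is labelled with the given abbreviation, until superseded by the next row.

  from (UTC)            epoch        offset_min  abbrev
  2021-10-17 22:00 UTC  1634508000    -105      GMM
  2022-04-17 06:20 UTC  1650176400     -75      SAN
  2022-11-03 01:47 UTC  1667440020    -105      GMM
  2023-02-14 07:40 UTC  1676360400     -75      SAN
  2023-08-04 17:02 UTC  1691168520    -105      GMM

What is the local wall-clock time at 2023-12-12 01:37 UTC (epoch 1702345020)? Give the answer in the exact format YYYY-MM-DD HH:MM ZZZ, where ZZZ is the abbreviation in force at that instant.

Query: 2023-12-12 01:37 UTC
Rule 5/5 (GMM, -01:45): 2023-08-04 17:02 UTC ≤ query < +∞
1·60 + 37 - 105 = -8 min
-8 = -1·1440 + 1432; 1432 = 23·60 + 52 → 23:52, 2023-12-12 - 1 day = 2023-12-11
→ 2023-12-11 23:52 GMM

2023-12-11 23:52 GMM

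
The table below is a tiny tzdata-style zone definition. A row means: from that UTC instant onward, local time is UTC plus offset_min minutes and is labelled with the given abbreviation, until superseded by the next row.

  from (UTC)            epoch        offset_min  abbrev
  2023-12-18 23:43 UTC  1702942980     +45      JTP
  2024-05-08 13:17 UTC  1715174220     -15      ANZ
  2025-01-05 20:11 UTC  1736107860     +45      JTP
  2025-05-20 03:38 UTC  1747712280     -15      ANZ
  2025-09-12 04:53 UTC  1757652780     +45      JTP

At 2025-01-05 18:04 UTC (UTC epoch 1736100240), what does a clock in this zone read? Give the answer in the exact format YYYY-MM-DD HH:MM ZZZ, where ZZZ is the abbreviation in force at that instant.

Query: 2025-01-05 18:04 UTC
Rule 2/5 (ANZ, -00:15): 2024-05-08 13:17 UTC ≤ query < 2025-01-05 20:11 UTC
18·60 + 4 - 15 = 1069 min
1069 = 0·1440 + 1069; 1069 = 17·60 + 49 → 17:49, same day
→ 2025-01-05 17:49 ANZ

2025-01-05 17:49 ANZ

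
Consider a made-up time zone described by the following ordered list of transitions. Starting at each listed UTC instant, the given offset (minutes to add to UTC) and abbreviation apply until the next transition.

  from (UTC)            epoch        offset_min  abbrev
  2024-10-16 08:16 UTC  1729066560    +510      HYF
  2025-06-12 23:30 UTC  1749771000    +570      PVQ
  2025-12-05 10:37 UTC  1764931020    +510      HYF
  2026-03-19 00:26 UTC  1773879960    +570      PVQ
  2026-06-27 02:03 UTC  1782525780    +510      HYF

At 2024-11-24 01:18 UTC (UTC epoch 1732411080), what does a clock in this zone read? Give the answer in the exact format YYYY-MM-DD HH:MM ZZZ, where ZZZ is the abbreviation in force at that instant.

2024-11-24 09:48 HYF

Query: 2024-11-24 01:18 UTC
Rule 1/5 (HYF, +08:30): 2024-10-16 08:16 UTC ≤ query < 2025-06-12 23:30 UTC
1·60 + 18 + 510 = 588 min
588 = 0·1440 + 588; 588 = 9·60 + 48 → 09:48, same day
→ 2024-11-24 09:48 HYF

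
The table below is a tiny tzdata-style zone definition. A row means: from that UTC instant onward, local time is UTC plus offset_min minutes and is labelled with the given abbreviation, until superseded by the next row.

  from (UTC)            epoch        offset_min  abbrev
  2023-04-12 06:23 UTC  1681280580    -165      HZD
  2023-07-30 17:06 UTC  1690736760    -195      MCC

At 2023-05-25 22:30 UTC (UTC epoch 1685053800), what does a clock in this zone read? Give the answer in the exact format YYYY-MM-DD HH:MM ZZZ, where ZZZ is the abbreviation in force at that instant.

2023-05-25 19:45 HZD

Query: 2023-05-25 22:30 UTC
Rule 1/2 (HZD, -02:45): 2023-04-12 06:23 UTC ≤ query < 2023-07-30 17:06 UTC
22·60 + 30 - 165 = 1185 min
1185 = 0·1440 + 1185; 1185 = 19·60 + 45 → 19:45, same day
→ 2023-05-25 19:45 HZD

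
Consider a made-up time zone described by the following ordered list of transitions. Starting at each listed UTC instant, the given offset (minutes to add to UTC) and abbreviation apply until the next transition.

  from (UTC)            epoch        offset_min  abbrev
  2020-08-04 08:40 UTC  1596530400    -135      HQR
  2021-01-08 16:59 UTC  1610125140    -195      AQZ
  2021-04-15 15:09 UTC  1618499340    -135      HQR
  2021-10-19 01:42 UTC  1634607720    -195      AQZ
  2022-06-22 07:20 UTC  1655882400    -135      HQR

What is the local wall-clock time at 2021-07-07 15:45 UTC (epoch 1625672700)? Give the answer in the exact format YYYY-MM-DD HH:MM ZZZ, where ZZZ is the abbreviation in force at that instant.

Query: 2021-07-07 15:45 UTC
Rule 3/5 (HQR, -02:15): 2021-04-15 15:09 UTC ≤ query < 2021-10-19 01:42 UTC
15·60 + 45 - 135 = 810 min
810 = 0·1440 + 810; 810 = 13·60 + 30 → 13:30, same day
→ 2021-07-07 13:30 HQR

2021-07-07 13:30 HQR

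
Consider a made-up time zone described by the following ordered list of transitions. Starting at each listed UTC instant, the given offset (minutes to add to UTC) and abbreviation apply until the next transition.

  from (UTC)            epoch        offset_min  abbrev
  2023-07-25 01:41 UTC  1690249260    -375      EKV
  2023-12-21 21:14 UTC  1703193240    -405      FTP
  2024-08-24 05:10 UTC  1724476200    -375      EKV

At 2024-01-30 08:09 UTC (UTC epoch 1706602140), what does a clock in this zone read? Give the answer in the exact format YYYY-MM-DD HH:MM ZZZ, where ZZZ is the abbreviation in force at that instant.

Query: 2024-01-30 08:09 UTC
Rule 2/3 (FTP, -06:45): 2023-12-21 21:14 UTC ≤ query < 2024-08-24 05:10 UTC
8·60 + 9 - 405 = 84 min
84 = 0·1440 + 84; 84 = 1·60 + 24 → 01:24, same day
→ 2024-01-30 01:24 FTP

2024-01-30 01:24 FTP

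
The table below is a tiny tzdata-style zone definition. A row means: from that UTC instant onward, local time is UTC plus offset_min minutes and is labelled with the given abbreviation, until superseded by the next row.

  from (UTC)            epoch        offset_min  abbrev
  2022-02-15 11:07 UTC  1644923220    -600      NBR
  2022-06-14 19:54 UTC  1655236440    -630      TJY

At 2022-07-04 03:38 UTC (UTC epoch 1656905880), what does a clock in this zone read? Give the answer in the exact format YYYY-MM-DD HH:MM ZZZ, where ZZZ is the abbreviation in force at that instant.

Query: 2022-07-04 03:38 UTC
Rule 2/2 (TJY, -10:30): 2022-06-14 19:54 UTC ≤ query < +∞
3·60 + 38 - 630 = -412 min
-412 = -1·1440 + 1028; 1028 = 17·60 + 8 → 17:08, 2022-07-04 - 1 day = 2022-07-03
→ 2022-07-03 17:08 TJY

2022-07-03 17:08 TJY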